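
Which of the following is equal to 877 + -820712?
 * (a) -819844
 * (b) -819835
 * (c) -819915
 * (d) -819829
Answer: b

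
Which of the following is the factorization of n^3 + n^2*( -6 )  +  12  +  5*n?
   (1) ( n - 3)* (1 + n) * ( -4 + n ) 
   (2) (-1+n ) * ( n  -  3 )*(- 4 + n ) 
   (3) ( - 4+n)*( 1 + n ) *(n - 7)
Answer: 1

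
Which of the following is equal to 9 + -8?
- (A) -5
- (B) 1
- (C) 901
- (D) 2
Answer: B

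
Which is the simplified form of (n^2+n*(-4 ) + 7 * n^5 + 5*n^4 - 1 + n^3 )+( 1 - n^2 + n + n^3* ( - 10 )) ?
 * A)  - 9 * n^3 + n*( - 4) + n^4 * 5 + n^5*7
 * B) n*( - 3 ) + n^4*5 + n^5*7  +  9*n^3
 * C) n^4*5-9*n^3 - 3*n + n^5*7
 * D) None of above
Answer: C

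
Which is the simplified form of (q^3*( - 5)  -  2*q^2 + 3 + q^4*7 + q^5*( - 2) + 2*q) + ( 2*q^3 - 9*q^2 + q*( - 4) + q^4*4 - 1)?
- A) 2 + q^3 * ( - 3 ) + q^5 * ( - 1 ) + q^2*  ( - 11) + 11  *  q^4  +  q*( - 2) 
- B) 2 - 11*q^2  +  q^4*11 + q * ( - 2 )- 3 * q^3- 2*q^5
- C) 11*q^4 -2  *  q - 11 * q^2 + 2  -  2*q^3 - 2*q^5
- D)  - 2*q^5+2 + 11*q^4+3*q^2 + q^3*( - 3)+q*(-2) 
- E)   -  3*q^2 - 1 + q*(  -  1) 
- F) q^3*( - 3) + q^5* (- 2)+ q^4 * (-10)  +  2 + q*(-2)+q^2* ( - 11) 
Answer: B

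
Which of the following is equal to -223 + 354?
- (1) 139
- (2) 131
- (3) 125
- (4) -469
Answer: 2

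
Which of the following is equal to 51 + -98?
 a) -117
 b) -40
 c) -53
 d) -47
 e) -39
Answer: d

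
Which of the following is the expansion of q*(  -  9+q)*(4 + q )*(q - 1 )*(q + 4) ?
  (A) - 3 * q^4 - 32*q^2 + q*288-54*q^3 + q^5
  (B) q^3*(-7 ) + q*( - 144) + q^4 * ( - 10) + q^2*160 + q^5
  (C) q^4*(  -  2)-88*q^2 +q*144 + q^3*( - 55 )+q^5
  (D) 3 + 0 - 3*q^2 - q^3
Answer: C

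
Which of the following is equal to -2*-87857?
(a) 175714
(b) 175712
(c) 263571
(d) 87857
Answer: a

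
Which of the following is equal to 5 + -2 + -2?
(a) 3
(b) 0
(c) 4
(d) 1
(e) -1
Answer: d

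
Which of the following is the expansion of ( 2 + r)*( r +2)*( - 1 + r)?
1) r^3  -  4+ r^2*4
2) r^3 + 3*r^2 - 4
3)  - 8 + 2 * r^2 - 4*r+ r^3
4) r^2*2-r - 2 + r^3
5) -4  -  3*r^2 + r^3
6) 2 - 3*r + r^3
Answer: 2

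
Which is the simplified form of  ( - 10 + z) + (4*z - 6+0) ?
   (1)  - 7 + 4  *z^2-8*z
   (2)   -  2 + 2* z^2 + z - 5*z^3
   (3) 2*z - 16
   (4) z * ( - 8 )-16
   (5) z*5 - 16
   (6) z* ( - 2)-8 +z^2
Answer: 5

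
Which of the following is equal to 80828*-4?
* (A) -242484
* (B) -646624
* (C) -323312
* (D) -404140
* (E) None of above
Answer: C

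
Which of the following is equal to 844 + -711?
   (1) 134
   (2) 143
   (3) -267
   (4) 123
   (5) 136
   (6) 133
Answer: 6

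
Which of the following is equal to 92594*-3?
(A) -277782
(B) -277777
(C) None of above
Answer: A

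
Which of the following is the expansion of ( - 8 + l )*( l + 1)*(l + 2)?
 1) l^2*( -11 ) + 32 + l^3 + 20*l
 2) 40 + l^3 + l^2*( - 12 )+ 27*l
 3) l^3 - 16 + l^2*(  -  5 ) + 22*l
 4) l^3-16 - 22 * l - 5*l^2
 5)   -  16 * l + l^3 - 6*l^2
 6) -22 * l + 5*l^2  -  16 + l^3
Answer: 4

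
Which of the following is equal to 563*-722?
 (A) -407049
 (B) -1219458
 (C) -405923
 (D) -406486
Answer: D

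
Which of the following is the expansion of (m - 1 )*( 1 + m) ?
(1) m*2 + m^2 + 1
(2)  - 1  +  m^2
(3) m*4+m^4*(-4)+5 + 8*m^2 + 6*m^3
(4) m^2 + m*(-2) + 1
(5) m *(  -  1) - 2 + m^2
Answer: 2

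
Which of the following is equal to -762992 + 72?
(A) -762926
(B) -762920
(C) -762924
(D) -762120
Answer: B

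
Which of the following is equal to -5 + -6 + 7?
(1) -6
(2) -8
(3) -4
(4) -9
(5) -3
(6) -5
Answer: 3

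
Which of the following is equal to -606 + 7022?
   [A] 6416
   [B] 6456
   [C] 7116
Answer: A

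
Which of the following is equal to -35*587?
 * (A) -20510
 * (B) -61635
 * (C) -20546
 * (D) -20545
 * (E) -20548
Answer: D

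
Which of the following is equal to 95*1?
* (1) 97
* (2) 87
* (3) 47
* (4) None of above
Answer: 4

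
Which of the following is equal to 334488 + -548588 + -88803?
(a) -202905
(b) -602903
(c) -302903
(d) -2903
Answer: c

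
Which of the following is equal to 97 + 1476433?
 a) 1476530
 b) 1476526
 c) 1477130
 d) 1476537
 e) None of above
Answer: a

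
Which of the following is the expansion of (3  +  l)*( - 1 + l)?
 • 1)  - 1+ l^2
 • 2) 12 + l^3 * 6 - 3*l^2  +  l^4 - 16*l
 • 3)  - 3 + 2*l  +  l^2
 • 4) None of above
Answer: 3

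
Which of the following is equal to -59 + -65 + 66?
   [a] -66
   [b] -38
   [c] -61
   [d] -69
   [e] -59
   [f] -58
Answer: f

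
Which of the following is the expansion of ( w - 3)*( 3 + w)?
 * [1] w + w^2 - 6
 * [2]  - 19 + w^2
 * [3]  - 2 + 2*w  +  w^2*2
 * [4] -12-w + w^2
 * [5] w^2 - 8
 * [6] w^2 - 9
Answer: 6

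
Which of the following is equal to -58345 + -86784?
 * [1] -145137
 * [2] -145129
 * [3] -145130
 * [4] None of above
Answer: 2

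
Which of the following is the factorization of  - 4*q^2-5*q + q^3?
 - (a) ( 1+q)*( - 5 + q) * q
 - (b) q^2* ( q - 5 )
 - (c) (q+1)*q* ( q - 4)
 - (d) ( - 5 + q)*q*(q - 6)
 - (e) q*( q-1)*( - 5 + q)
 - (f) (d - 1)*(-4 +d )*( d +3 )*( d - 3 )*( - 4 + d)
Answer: a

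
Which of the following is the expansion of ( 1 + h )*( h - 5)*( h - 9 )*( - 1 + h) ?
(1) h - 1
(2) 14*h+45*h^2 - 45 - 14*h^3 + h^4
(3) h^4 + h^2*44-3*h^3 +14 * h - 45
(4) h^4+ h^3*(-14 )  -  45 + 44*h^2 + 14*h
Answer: 4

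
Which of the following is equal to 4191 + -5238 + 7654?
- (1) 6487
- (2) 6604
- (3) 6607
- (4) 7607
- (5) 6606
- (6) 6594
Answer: 3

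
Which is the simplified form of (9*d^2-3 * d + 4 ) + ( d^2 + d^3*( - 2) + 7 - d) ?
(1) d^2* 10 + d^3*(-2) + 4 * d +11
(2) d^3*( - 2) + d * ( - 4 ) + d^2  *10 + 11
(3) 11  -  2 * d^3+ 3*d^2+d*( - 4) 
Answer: 2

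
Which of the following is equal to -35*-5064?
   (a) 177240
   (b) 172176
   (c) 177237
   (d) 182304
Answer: a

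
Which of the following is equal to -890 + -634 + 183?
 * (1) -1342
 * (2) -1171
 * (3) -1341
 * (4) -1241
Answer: 3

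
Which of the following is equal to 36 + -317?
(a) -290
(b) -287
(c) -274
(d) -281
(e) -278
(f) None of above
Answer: d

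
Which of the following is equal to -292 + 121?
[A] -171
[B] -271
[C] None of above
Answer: A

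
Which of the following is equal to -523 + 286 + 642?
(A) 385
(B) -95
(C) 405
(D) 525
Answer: C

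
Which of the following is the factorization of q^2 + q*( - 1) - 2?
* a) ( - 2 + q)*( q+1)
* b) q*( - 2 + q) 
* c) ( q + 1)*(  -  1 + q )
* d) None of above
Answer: a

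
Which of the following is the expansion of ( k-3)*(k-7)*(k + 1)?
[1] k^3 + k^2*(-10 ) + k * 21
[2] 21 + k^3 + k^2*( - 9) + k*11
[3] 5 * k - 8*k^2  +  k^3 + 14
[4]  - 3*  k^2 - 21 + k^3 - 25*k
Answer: 2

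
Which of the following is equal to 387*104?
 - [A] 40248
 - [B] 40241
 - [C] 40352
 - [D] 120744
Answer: A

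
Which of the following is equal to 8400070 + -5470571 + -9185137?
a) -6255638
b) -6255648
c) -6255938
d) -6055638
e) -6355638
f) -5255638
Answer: a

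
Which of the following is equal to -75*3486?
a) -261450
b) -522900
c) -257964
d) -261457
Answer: a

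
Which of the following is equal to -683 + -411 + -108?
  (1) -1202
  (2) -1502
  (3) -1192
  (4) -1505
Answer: 1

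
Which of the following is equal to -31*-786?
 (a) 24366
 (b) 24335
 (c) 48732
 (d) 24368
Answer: a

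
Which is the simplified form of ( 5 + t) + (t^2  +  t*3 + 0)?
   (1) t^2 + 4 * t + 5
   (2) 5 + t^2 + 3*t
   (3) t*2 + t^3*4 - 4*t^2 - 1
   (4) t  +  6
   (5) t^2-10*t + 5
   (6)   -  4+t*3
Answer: 1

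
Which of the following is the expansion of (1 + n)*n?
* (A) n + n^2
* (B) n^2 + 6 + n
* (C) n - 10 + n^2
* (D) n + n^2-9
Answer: A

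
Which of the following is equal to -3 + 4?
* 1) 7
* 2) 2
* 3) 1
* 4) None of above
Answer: 3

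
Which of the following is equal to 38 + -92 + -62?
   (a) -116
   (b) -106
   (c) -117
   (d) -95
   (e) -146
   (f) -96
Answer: a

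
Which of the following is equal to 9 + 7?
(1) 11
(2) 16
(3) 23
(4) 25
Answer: 2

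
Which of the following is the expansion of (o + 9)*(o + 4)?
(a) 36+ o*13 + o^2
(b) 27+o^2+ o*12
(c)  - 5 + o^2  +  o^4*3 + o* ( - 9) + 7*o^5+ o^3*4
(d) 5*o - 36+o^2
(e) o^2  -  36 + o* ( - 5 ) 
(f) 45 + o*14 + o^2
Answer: a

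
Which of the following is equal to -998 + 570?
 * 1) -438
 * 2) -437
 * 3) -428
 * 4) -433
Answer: 3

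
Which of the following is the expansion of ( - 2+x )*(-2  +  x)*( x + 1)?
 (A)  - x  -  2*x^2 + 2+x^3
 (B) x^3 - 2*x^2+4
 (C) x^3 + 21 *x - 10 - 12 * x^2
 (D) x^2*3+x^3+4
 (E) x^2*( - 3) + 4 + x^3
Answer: E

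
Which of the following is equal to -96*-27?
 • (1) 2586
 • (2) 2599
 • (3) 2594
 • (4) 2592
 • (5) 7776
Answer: 4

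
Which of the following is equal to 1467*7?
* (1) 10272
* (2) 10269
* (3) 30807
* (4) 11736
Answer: 2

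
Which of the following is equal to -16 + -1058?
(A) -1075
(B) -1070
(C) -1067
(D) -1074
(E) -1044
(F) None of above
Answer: D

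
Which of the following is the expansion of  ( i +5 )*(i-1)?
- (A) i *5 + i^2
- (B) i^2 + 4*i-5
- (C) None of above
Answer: B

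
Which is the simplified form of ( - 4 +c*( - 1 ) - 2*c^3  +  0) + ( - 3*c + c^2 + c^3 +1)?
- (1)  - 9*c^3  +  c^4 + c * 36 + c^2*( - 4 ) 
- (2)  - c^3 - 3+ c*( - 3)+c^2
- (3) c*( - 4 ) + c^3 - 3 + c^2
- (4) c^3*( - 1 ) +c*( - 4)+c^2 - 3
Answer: 4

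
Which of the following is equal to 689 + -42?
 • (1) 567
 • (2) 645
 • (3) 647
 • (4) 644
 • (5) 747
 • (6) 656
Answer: 3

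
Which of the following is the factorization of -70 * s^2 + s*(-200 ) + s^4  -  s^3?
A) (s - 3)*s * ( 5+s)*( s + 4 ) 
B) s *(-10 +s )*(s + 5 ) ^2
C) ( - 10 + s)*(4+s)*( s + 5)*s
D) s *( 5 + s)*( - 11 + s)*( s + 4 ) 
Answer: C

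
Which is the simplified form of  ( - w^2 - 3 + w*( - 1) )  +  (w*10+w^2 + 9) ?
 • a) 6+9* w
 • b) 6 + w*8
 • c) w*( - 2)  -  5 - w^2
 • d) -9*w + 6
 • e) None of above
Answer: a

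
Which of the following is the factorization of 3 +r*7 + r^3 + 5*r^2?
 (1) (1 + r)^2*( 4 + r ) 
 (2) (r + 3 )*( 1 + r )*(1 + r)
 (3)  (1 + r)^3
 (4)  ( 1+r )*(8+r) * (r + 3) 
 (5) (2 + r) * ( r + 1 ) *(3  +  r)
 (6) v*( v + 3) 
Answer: 2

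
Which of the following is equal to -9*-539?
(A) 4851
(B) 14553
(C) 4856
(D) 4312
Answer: A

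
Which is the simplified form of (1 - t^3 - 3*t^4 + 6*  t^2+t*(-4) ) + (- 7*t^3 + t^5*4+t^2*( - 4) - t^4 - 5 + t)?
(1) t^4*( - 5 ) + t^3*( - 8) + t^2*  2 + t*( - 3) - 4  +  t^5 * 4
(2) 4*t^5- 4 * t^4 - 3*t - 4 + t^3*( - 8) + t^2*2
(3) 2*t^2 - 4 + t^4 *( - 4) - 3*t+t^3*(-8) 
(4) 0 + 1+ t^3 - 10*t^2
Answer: 2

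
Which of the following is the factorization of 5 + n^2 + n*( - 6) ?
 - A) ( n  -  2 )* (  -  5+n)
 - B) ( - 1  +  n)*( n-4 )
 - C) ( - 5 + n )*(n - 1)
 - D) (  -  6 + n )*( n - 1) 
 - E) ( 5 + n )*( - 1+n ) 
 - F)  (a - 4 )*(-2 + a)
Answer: C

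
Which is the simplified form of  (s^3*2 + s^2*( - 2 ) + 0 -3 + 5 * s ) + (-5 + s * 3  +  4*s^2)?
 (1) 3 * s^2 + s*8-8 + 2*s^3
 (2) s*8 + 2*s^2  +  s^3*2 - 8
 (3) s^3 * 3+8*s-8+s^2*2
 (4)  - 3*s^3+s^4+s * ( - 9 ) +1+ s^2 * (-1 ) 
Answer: 2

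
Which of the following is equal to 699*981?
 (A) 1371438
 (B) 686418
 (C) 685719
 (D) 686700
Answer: C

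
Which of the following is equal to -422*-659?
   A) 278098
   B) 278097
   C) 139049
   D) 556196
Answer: A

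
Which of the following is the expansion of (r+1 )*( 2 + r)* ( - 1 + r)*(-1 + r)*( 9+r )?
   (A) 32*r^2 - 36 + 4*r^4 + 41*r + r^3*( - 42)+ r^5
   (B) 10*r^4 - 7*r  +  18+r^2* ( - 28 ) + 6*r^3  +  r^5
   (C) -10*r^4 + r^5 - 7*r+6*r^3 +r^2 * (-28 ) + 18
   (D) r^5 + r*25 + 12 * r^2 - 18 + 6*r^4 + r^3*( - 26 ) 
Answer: B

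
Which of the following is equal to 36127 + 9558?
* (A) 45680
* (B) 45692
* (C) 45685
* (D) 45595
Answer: C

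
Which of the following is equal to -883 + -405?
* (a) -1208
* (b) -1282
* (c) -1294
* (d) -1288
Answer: d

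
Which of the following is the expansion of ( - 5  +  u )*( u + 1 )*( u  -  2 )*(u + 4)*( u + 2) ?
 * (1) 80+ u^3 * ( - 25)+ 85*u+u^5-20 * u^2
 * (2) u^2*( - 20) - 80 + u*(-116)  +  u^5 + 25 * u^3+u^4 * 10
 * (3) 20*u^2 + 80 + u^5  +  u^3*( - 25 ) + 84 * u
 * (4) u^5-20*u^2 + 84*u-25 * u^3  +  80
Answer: 4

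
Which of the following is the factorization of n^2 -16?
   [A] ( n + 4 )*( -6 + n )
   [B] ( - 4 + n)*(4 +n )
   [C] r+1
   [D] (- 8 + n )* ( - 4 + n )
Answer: B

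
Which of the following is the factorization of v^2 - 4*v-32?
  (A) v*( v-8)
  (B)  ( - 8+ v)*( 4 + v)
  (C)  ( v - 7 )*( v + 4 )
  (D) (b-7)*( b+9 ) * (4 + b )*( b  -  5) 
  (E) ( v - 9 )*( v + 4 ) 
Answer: B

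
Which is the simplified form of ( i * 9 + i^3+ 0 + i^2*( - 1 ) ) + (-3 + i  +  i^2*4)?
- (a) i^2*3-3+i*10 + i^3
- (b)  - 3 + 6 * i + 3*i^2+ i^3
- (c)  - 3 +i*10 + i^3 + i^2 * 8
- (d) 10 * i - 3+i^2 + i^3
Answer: a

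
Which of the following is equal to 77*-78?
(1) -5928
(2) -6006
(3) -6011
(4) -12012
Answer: 2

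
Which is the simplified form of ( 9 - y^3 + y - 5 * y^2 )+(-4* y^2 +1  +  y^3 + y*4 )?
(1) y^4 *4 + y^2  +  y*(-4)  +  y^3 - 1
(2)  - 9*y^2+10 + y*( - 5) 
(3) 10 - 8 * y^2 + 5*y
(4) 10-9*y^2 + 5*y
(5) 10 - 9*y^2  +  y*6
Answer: 4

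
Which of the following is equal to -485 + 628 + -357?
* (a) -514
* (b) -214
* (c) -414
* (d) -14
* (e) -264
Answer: b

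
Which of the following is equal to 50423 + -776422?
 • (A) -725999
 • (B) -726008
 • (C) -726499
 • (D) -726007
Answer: A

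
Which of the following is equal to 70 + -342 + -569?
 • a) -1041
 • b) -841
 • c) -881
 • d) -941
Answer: b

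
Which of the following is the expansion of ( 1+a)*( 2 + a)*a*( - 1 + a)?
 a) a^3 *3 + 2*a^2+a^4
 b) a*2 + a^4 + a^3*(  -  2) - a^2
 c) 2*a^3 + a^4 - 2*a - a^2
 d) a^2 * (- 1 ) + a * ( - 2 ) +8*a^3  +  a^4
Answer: c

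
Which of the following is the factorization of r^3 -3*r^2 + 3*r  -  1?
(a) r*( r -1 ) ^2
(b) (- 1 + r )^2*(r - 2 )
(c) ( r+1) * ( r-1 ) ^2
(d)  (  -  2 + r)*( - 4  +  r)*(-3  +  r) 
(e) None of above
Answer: e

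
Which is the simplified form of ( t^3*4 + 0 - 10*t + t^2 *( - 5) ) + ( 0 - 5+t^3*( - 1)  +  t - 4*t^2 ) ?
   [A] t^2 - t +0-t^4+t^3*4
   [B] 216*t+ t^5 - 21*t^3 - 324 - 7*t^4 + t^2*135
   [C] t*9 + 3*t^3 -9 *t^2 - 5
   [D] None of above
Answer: D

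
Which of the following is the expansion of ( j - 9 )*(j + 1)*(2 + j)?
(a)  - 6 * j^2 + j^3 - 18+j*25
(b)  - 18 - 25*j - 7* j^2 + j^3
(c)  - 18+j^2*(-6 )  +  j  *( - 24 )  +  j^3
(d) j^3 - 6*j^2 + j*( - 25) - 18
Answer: d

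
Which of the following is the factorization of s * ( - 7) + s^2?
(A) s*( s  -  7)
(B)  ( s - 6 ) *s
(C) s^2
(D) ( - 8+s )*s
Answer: A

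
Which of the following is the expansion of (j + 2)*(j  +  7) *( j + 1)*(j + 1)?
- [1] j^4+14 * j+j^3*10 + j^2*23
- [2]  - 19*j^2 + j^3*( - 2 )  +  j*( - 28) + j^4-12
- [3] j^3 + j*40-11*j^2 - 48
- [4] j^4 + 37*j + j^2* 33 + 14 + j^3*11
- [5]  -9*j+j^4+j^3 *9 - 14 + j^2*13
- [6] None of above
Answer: 4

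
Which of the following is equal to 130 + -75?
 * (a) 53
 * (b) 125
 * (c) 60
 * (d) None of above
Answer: d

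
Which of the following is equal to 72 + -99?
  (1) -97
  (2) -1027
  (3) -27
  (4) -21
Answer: 3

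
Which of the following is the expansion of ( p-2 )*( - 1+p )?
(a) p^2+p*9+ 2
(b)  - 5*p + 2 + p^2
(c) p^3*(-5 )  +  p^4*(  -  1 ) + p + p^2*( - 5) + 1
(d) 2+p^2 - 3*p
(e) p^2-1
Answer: d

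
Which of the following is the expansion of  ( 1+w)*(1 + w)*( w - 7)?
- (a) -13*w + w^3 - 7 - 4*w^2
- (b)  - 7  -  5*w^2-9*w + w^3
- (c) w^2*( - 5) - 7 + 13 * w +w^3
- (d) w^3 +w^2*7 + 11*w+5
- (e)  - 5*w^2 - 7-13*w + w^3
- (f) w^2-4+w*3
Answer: e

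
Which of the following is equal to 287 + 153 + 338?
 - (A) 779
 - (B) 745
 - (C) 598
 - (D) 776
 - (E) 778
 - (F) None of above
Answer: E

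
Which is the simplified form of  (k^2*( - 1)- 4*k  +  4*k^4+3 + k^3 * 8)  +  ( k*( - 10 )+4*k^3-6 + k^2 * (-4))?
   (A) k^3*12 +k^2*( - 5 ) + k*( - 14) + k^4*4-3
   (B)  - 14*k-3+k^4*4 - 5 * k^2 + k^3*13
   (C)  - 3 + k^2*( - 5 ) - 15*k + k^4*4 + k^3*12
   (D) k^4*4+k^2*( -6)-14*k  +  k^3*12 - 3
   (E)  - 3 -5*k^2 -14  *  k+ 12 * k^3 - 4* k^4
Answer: A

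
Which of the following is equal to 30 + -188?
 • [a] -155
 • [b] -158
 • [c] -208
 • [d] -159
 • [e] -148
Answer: b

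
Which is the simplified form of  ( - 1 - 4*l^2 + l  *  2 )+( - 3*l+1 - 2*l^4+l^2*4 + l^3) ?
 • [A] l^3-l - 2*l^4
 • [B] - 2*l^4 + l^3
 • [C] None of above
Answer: A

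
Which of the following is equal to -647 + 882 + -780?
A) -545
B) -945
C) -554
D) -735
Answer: A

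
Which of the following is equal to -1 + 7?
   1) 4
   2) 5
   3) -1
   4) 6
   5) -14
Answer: 4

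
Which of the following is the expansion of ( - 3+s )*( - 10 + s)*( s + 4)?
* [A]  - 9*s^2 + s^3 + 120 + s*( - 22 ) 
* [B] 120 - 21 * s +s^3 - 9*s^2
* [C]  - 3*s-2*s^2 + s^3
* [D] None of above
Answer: A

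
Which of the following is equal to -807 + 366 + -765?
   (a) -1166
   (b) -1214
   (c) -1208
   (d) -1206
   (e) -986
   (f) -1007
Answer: d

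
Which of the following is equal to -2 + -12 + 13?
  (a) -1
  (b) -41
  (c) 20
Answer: a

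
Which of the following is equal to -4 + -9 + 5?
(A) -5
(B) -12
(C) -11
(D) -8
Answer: D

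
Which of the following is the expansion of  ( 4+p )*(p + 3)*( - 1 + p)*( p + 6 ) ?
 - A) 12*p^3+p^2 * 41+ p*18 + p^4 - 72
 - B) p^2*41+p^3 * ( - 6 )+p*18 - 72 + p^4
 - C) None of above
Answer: A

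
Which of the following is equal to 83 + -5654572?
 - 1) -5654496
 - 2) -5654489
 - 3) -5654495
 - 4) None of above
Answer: 2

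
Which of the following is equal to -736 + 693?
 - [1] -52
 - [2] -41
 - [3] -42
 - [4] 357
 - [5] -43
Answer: 5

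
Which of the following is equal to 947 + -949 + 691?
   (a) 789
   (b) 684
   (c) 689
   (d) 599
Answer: c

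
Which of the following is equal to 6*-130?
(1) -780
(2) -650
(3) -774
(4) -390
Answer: 1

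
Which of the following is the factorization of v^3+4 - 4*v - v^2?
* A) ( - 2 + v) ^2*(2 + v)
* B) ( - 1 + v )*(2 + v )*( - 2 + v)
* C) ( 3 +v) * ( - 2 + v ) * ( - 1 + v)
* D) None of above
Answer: B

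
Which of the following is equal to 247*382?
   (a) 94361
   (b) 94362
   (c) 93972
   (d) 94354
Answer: d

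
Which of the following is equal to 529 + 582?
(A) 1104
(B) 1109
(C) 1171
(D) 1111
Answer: D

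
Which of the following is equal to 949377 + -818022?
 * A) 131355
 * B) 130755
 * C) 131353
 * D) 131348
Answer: A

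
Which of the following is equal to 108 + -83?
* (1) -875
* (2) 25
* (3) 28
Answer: 2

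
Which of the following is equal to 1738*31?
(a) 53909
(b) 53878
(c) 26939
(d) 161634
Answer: b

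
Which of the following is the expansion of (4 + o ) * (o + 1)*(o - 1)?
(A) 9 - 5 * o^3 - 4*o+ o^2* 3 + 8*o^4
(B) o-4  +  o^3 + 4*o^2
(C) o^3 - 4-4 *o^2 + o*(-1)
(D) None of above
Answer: D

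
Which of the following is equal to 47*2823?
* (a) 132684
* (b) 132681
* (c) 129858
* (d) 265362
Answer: b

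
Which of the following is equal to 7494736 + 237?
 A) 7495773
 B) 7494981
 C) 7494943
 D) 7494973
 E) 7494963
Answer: D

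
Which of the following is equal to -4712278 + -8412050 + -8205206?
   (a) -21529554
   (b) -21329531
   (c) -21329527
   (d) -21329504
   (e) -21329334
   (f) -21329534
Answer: f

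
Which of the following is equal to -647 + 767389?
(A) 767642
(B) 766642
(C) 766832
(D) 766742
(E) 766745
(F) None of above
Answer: D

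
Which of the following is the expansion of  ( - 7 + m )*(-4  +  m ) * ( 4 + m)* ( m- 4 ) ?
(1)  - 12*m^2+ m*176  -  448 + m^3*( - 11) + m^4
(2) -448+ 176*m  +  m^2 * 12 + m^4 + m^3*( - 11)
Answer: 2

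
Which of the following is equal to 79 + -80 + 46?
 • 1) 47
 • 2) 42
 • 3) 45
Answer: 3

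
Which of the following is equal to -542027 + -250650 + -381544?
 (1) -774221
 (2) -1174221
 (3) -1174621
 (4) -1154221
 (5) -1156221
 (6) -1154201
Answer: 2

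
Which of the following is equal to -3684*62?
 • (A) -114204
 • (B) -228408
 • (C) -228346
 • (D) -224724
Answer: B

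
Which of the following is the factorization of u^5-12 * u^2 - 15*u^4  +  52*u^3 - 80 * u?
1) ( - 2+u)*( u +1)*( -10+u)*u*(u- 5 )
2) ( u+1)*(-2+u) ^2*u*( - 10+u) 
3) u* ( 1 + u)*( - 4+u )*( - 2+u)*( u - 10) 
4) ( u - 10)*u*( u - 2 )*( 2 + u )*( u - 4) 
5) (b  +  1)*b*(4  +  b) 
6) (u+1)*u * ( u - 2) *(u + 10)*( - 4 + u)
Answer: 3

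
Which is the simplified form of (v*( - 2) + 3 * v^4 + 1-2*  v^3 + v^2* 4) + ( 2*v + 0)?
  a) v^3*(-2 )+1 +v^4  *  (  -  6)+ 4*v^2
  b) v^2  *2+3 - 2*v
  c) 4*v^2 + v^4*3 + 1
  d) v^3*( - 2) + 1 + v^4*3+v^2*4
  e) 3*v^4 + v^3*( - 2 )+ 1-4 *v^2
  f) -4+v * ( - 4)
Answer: d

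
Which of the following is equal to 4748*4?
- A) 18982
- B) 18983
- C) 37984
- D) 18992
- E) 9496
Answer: D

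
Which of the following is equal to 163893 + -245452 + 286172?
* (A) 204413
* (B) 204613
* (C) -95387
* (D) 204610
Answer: B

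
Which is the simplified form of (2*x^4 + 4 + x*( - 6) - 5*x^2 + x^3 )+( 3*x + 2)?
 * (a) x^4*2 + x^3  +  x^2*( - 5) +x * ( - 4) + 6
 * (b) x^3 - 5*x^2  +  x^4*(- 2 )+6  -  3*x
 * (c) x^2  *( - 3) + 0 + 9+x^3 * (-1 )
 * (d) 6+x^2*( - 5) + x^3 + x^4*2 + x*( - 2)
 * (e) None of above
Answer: e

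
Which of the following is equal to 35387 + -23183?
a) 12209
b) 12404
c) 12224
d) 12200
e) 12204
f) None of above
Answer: e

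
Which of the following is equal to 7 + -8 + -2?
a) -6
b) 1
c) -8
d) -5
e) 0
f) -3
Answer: f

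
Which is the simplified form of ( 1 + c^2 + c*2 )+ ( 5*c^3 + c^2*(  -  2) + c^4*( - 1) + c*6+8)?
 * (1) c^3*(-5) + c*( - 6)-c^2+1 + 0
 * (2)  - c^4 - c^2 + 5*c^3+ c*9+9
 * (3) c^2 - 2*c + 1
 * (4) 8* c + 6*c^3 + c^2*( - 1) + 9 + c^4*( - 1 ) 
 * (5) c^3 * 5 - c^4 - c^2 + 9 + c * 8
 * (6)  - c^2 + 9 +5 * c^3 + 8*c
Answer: 5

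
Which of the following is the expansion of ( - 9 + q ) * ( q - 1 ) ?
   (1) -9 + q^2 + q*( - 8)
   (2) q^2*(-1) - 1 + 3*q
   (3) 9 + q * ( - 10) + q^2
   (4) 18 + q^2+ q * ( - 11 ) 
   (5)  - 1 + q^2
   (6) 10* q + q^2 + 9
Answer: 3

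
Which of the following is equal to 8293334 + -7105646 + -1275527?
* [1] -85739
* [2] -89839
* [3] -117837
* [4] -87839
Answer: 4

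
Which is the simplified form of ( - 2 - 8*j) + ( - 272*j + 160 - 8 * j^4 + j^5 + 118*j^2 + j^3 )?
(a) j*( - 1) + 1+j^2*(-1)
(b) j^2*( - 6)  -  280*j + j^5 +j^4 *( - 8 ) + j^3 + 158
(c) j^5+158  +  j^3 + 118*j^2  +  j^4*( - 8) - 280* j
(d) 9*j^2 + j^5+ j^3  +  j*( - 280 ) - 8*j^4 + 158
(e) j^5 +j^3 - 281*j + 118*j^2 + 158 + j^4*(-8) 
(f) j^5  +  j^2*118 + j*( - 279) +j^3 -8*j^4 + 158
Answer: c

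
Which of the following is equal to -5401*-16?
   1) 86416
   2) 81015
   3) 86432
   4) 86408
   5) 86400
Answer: 1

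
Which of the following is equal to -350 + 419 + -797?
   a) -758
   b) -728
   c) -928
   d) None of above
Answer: b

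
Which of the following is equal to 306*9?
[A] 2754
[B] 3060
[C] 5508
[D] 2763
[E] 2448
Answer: A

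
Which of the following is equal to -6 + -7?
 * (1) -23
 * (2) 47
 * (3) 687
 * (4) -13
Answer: 4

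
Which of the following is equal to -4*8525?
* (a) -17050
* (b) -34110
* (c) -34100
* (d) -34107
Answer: c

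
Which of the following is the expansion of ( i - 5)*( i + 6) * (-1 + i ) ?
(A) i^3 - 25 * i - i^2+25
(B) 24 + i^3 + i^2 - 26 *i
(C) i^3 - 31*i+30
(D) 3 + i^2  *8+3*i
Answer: C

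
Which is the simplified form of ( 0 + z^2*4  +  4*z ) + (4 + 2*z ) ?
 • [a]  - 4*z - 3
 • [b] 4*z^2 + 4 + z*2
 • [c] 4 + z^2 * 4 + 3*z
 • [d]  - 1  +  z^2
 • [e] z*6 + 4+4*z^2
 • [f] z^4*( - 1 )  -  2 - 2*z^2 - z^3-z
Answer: e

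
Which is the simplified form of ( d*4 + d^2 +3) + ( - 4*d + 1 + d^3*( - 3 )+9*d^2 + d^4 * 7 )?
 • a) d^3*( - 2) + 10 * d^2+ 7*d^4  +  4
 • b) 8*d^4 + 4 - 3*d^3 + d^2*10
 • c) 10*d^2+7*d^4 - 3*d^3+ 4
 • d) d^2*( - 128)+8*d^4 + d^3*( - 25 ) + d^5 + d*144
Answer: c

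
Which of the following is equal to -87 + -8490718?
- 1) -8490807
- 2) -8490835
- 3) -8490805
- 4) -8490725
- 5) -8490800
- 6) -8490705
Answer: 3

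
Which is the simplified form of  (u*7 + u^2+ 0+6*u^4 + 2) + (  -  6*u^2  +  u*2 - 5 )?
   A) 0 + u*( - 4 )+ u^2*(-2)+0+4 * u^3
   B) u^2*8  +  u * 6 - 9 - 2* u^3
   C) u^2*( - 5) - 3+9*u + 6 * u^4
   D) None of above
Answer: C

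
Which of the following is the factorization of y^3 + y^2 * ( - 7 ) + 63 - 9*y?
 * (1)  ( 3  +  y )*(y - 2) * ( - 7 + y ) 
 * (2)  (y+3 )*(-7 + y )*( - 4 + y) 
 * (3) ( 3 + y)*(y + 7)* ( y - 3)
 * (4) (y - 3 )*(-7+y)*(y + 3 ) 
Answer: 4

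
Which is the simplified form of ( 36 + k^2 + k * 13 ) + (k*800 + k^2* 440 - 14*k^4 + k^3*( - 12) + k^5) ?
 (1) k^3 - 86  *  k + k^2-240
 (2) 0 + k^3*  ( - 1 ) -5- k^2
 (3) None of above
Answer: 3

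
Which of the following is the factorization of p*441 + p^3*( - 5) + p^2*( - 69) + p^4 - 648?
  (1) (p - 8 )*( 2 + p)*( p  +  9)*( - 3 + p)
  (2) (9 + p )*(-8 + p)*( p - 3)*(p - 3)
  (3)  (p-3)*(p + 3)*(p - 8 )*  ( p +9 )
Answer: 2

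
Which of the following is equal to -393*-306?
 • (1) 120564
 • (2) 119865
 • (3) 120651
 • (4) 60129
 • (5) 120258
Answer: 5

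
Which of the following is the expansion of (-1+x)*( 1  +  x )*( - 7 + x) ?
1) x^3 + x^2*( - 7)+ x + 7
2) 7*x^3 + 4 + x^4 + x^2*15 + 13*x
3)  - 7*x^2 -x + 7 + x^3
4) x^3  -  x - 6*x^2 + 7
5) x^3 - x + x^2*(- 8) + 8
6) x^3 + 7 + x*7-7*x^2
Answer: 3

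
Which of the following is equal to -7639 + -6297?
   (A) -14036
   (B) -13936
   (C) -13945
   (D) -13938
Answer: B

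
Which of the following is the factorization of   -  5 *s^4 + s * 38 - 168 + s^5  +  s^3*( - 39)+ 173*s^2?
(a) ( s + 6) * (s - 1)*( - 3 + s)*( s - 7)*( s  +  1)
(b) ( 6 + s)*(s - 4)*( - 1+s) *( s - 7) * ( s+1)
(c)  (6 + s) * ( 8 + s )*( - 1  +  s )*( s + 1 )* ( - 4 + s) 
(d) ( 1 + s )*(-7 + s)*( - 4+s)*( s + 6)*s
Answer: b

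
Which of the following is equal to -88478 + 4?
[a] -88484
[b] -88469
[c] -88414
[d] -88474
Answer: d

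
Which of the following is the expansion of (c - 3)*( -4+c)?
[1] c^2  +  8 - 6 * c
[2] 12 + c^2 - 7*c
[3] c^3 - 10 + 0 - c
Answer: 2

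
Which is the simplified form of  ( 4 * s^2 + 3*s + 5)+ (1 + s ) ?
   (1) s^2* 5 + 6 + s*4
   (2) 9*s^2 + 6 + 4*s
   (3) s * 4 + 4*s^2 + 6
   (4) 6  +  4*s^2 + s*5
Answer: 3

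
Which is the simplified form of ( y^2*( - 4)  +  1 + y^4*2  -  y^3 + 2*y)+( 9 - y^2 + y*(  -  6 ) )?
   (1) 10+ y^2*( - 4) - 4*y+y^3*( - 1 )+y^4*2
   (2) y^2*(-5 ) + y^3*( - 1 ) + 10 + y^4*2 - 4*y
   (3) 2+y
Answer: 2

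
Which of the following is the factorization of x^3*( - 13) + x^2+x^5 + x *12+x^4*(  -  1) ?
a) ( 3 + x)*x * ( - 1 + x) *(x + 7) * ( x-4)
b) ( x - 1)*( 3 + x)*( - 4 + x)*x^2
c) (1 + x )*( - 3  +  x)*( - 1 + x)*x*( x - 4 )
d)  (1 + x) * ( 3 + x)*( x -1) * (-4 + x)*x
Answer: d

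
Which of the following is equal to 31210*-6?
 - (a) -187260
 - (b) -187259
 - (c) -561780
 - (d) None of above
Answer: a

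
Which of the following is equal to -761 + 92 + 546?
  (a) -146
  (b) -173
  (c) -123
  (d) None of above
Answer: c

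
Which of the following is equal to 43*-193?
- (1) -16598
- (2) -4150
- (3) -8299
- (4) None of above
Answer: 3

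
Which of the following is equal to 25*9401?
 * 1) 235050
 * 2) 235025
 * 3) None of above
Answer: 2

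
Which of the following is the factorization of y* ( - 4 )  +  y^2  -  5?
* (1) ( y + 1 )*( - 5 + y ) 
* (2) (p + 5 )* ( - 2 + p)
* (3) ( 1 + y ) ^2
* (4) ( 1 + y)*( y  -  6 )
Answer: 1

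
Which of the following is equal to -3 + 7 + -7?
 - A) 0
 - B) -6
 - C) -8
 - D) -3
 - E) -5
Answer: D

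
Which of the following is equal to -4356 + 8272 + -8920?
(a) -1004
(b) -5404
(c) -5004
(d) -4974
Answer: c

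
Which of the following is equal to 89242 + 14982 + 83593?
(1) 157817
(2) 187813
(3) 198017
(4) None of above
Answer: 4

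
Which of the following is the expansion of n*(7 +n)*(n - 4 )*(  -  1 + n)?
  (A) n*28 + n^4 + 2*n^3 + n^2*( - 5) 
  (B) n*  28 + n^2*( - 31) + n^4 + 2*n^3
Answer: B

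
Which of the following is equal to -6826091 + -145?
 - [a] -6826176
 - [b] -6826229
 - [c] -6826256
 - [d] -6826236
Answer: d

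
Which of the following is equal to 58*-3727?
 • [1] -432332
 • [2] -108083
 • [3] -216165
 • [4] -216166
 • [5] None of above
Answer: 4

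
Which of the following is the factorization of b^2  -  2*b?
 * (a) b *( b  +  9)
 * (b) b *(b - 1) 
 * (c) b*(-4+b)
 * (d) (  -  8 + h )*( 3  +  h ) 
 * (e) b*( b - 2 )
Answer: e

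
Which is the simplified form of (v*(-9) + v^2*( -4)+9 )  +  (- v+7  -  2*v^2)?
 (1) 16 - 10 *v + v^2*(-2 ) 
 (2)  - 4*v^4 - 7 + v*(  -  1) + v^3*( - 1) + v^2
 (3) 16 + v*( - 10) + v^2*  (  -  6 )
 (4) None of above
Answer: 3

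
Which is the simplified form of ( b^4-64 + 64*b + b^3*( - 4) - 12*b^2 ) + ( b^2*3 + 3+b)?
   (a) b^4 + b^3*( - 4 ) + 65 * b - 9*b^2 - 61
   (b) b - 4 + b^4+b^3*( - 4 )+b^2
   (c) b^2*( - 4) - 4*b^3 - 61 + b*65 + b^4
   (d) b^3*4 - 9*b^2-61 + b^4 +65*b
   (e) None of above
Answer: a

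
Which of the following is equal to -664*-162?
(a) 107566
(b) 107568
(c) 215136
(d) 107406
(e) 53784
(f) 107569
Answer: b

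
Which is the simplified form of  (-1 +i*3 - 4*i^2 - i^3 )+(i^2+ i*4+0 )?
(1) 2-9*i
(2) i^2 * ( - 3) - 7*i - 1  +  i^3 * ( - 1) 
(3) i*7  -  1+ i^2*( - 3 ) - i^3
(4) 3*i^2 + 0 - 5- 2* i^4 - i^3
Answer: 3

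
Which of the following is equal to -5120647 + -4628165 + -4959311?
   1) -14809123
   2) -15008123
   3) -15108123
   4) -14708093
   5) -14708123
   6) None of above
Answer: 5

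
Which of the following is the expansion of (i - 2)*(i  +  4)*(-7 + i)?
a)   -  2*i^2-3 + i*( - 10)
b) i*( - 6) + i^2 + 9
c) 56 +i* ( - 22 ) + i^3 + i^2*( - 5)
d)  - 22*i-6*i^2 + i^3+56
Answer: c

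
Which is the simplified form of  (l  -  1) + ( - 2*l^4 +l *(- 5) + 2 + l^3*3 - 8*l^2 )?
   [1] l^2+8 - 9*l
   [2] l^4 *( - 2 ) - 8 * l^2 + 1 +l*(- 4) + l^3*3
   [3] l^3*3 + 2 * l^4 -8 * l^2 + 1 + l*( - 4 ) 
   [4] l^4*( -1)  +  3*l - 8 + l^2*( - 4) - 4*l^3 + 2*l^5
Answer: 2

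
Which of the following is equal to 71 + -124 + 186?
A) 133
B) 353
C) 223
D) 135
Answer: A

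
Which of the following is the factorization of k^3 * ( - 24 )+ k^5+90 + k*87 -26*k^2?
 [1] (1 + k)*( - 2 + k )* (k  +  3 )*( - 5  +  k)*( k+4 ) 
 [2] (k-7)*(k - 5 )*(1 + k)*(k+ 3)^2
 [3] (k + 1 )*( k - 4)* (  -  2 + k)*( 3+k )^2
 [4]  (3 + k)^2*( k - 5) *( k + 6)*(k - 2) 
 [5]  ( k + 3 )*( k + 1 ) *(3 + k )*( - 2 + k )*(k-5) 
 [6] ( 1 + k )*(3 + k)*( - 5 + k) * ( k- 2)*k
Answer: 5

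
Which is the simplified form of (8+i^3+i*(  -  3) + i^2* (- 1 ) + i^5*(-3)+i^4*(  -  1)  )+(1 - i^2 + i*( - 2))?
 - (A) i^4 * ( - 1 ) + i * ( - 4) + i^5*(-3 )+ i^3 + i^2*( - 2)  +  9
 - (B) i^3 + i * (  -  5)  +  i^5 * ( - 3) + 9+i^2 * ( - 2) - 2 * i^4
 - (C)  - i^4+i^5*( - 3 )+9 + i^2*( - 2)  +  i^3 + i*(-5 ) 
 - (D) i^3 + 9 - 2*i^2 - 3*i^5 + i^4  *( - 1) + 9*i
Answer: C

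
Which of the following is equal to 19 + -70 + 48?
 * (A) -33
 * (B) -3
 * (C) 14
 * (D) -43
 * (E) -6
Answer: B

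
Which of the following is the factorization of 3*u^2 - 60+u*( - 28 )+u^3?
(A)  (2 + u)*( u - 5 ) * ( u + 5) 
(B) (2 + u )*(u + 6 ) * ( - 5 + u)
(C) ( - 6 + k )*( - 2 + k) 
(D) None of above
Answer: B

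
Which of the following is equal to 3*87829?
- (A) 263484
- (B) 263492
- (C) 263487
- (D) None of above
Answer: C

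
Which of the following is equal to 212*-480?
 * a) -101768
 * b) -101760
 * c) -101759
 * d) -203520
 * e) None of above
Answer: b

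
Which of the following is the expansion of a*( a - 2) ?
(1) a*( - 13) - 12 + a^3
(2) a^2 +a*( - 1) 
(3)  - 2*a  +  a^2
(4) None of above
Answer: 3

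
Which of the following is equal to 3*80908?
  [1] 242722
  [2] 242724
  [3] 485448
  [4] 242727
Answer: 2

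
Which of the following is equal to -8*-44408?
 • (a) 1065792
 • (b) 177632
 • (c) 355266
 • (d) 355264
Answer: d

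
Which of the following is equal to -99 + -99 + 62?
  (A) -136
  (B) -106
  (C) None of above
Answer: A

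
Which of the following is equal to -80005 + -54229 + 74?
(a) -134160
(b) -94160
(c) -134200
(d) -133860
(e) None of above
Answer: a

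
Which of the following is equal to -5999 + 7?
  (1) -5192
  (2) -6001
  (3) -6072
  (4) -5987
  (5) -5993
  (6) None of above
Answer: 6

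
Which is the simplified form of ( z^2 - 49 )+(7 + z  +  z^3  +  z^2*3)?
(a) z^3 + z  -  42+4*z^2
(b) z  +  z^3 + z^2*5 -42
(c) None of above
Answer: a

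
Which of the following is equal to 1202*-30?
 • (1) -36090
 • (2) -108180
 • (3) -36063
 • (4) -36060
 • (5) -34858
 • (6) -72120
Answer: 4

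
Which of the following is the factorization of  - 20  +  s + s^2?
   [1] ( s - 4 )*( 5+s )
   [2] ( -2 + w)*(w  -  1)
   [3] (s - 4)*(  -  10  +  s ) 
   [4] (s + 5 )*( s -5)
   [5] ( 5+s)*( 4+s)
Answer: 1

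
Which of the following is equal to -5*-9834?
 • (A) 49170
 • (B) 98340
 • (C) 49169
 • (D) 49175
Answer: A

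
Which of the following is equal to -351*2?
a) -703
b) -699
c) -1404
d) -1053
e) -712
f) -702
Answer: f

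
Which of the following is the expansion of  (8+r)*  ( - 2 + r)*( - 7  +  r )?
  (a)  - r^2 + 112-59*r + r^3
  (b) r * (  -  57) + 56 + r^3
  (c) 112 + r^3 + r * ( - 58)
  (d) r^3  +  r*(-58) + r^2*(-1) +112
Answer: d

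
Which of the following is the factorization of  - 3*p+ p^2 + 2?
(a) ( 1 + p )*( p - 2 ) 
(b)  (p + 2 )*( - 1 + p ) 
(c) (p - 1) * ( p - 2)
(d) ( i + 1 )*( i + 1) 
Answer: c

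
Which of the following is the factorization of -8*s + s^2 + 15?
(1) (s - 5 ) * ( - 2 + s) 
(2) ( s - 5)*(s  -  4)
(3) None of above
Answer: 3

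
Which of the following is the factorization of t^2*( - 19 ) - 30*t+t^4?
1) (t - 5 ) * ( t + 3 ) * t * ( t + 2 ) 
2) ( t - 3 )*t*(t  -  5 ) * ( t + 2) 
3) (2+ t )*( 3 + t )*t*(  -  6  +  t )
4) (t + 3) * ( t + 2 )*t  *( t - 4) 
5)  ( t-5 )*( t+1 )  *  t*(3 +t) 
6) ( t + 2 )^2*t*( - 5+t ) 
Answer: 1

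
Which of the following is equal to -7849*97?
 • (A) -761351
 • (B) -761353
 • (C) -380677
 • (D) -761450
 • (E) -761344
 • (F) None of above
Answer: B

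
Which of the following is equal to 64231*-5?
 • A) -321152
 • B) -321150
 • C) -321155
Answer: C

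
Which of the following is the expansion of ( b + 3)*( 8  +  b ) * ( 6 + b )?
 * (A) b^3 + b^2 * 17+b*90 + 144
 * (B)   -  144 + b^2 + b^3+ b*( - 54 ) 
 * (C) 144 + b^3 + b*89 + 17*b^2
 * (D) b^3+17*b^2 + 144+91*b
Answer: A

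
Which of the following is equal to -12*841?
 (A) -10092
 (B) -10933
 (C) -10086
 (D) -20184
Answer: A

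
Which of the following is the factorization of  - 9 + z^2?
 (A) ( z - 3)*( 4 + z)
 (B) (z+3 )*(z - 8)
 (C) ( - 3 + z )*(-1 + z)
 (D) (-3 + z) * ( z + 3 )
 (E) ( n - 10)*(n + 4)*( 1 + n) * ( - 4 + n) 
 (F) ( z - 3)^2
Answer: D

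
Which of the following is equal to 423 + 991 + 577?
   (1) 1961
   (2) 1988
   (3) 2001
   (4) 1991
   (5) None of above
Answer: 4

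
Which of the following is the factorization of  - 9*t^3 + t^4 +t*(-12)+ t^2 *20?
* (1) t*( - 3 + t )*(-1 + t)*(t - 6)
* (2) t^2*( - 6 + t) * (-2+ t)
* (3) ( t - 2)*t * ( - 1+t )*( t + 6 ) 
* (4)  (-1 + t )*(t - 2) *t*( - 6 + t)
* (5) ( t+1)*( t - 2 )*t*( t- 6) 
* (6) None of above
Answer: 4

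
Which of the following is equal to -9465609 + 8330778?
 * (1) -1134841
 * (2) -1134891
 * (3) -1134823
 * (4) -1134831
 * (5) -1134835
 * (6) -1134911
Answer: 4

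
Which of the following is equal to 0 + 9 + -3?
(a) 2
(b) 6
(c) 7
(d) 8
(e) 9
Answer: b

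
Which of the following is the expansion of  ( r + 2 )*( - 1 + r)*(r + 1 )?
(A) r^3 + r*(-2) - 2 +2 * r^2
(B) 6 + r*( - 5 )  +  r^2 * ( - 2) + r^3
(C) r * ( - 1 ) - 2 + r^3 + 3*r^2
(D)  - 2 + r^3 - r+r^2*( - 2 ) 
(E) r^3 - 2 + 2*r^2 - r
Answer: E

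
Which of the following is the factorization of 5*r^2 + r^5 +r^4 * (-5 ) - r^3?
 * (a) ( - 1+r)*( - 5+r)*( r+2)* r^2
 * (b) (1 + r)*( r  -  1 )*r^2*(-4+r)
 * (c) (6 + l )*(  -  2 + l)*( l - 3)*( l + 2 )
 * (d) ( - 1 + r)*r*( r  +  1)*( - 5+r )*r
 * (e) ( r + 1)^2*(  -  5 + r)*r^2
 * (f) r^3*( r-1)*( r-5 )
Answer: d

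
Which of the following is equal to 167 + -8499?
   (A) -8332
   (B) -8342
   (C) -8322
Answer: A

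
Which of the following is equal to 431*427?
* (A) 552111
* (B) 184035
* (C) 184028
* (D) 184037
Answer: D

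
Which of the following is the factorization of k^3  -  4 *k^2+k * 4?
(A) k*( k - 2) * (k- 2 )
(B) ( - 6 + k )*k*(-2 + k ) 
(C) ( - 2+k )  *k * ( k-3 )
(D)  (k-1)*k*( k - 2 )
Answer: A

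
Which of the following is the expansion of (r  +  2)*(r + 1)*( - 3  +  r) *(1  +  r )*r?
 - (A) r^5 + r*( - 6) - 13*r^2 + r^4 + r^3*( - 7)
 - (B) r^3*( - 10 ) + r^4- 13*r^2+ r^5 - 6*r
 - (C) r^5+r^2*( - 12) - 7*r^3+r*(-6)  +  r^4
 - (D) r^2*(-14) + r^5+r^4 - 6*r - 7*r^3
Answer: A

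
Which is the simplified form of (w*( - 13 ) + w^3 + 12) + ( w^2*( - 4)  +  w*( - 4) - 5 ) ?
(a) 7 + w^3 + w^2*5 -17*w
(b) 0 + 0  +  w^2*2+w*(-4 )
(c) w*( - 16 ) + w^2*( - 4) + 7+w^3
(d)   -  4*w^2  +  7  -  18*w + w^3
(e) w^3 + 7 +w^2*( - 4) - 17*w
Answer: e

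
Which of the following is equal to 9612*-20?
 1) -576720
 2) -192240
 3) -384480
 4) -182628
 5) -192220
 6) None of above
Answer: 2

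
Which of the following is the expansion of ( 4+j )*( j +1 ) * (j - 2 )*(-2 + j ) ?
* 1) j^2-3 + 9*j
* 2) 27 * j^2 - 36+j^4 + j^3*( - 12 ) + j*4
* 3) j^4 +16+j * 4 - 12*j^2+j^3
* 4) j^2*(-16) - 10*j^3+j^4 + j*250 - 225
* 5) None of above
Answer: 3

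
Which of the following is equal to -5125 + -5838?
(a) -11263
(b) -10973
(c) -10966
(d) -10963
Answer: d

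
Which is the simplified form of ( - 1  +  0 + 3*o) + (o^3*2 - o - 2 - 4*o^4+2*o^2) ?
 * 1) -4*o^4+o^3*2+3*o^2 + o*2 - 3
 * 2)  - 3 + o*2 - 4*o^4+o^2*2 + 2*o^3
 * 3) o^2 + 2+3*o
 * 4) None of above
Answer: 2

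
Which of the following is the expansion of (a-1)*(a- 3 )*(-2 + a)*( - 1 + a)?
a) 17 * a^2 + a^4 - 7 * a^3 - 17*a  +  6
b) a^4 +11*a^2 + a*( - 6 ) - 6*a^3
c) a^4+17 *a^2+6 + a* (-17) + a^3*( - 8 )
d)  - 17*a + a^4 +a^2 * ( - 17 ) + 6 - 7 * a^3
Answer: a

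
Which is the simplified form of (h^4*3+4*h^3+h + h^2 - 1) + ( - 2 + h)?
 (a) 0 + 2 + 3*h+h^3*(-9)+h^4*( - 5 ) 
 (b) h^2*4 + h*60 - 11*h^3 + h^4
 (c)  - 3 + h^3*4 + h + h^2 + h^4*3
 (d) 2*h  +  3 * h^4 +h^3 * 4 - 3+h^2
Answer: d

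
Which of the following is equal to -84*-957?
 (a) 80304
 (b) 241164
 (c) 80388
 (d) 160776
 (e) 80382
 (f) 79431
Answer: c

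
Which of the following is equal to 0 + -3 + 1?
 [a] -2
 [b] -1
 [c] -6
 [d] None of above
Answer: a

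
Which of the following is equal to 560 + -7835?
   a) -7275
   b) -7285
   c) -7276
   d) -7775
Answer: a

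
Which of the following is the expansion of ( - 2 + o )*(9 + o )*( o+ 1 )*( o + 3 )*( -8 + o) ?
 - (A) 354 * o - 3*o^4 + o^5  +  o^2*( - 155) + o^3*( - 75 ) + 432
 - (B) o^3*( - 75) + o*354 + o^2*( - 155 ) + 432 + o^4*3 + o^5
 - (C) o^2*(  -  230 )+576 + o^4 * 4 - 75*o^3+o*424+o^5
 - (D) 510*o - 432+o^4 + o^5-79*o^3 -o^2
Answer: B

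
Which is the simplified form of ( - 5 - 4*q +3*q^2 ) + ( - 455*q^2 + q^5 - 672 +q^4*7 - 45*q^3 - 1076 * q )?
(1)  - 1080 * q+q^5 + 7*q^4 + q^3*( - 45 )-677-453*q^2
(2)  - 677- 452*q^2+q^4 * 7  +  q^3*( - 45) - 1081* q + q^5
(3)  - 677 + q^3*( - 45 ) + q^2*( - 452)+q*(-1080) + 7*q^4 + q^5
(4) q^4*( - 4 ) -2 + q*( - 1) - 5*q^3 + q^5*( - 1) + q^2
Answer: 3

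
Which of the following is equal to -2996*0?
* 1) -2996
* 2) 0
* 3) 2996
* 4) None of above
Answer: 2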